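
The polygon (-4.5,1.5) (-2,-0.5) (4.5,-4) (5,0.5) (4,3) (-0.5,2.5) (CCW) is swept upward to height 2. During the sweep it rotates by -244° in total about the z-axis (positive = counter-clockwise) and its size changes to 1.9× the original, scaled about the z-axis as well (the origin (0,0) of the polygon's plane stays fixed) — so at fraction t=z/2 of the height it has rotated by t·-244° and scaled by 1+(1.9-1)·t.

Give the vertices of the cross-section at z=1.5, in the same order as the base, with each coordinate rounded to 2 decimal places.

Cross-section at z=1.5: (7.40,-2.90) (3.39,0.66) (-7.18,7.09) (-8.41,-0.40) (-6.95,-4.67) (0.62,-4.23)

t = z/height = 1.5/2 = 0.75
s = 1 + (scale-1)·z/height = 1 + (1.9-1)·1.5/2 = 1.675000
θ = twist·z/height = -244°·1.5/2 = -183.0000° = -3.193953 rad
cos θ = -0.998630, sin θ = 0.052336 (intermediates below are computed at full precision and shown rounded to 5 d.p.)
v1: (-4.5,1.5) → rotate → (4.41533,-1.73346) → ×s → (7.39568,-2.90354) → (7.40,-2.90)
v2: (-2,-0.5) → rotate → (2.02343,0.39464) → ×s → (3.38924,0.66103) → (3.39,0.66)
v3: (4.5,-4) → rotate → (-4.28449,4.23003) → ×s → (-7.17652,7.08530) → (-7.18,7.09)
v4: (5,0.5) → rotate → (-5.01932,-0.23763) → ×s → (-8.40735,-0.39804) → (-8.41,-0.40)
v5: (4,3) → rotate → (-4.15153,-2.78654) → ×s → (-6.95381,-4.66746) → (-6.95,-4.67)
v6: (-0.5,2.5) → rotate → (0.36847,-2.52274) → ×s → (0.61720,-4.22559) → (0.62,-4.23)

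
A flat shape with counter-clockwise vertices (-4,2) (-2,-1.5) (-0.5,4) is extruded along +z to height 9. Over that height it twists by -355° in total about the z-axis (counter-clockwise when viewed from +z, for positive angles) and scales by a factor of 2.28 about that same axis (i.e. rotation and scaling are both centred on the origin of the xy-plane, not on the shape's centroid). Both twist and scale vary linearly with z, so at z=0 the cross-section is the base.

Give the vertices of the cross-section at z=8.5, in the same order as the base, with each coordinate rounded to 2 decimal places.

Cross-section at z=8.5: (-9.87,0.32) (-2.63,-4.86) (-4.70,7.56)

t = z/height = 8.5/9 = 0.944444
s = 1 + (scale-1)·z/height = 1 + (2.28-1)·8.5/9 = 2.208889
θ = twist·z/height = -355°·8.5/9 = -335.2778° = -5.851701 rad
cos θ = 0.908346, sin θ = 0.418219 (intermediates below are computed at full precision and shown rounded to 5 d.p.)
v1: (-4,2) → rotate → (-4.46982,0.14381) → ×s → (-9.87334,0.31767) → (-9.87,0.32)
v2: (-2,-1.5) → rotate → (-1.18936,-2.19896) → ×s → (-2.62717,-4.85725) → (-2.63,-4.86)
v3: (-0.5,4) → rotate → (-2.12705,3.42427) → ×s → (-4.69842,7.56384) → (-4.70,7.56)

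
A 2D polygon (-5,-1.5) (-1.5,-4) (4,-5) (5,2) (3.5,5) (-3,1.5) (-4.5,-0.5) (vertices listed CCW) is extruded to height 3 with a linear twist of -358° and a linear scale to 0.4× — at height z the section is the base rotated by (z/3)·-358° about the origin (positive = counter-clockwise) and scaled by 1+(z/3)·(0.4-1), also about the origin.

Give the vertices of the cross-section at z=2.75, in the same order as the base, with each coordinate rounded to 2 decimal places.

Cross-section at z=2.75: (-1.56,-1.76) (0.38,-1.89) (2.72,-0.96) (1.44,1.95) (0.15,2.74) (-1.50,-0.14) (-1.60,-1.26)

t = z/height = 2.75/3 = 0.916667
s = 1 + (scale-1)·z/height = 1 + (0.4-1)·2.75/3 = 0.450000
θ = twist·z/height = -358°·2.75/3 = -328.1667° = -5.727589 rad
cos θ = 0.849586, sin θ = 0.527450 (intermediates below are computed at full precision and shown rounded to 5 d.p.)
v1: (-5,-1.5) → rotate → (-3.45675,-3.91163) → ×s → (-1.55554,-1.76023) → (-1.56,-1.76)
v2: (-1.5,-4) → rotate → (0.83542,-4.18952) → ×s → (0.37594,-1.88528) → (0.38,-1.89)
v3: (4,-5) → rotate → (6.03559,-2.13813) → ×s → (2.71602,-0.96216) → (2.72,-0.96)
v4: (5,2) → rotate → (3.19303,4.33642) → ×s → (1.43686,1.95139) → (1.44,1.95)
v5: (3.5,5) → rotate → (0.33630,6.09401) → ×s → (0.15134,2.74230) → (0.15,2.74)
v6: (-3,1.5) → rotate → (-3.33993,-0.30797) → ×s → (-1.50297,-0.13859) → (-1.50,-0.14)
v7: (-4.5,-0.5) → rotate → (-3.55941,-2.79832) → ×s → (-1.60174,-1.25924) → (-1.60,-1.26)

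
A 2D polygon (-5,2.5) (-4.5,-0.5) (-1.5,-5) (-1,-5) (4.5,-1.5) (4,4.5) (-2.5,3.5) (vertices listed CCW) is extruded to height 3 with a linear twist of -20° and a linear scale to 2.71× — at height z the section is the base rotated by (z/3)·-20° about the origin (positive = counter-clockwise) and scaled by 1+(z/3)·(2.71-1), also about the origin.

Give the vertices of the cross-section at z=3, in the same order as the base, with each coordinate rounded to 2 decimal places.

Cross-section at z=3: (-10.42,11.00) (-11.92,2.90) (-8.45,-11.34) (-7.18,-11.81) (10.07,-7.99) (14.36,7.75) (-3.12,11.23)

t = z/height = 3/3 = 1
s = 1 + (scale-1)·z/height = 1 + (2.71-1)·3/3 = 2.710000
θ = twist·z/height = -20°·3/3 = -20.0000° = -0.349066 rad
cos θ = 0.939693, sin θ = -0.342020 (intermediates below are computed at full precision and shown rounded to 5 d.p.)
v1: (-5,2.5) → rotate → (-3.84341,4.05933) → ×s → (-10.41565,11.00079) → (-10.42,11.00)
v2: (-4.5,-0.5) → rotate → (-4.39963,1.06924) → ×s → (-11.92299,2.89765) → (-11.92,2.90)
v3: (-1.5,-5) → rotate → (-3.11964,-4.18543) → ×s → (-8.45422,-11.34252) → (-8.45,-11.34)
v4: (-1,-5) → rotate → (-2.64979,-4.35644) → ×s → (-7.18094,-11.80596) → (-7.18,-11.81)
v5: (4.5,-1.5) → rotate → (3.71559,-2.94863) → ×s → (10.06924,-7.99079) → (10.07,-7.99)
v6: (4,4.5) → rotate → (5.29786,2.86054) → ×s → (14.35720,7.75205) → (14.36,7.75)
v7: (-2.5,3.5) → rotate → (-1.15216,4.14397) → ×s → (-3.12236,11.23017) → (-3.12,11.23)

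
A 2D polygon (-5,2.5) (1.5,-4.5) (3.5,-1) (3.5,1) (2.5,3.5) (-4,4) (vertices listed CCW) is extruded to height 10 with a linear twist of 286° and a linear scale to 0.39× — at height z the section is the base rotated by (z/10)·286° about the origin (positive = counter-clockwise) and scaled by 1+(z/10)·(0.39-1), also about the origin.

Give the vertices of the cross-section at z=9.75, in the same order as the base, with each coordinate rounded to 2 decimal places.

t = z/height = 9.75/10 = 0.975
s = 1 + (scale-1)·z/height = 1 + (0.39-1)·9.75/10 = 0.405250
θ = twist·z/height = 286°·9.75/10 = 278.8500° = 4.866851 rad
cos θ = 0.153848, sin θ = -0.988094 (intermediates below are computed at full precision and shown rounded to 5 d.p.)
v1: (-5,2.5) → rotate → (1.70100,5.32509) → ×s → (0.68933,2.15799) → (0.69,2.16)
v2: (1.5,-4.5) → rotate → (-4.21565,-2.17446) → ×s → (-1.70839,-0.88120) → (-1.71,-0.88)
v3: (3.5,-1) → rotate → (-0.44963,-3.61218) → ×s → (-0.18221,-1.46384) → (-0.18,-1.46)
v4: (3.5,1) → rotate → (1.52656,-3.30448) → ×s → (0.61864,-1.33914) → (0.62,-1.34)
v5: (2.5,3.5) → rotate → (3.84295,-1.93177) → ×s → (1.55736,-0.78285) → (1.56,-0.78)
v6: (-4,4) → rotate → (3.33699,4.56777) → ×s → (1.35231,1.85109) → (1.35,1.85)

Cross-section at z=9.75: (0.69,2.16) (-1.71,-0.88) (-0.18,-1.46) (0.62,-1.34) (1.56,-0.78) (1.35,1.85)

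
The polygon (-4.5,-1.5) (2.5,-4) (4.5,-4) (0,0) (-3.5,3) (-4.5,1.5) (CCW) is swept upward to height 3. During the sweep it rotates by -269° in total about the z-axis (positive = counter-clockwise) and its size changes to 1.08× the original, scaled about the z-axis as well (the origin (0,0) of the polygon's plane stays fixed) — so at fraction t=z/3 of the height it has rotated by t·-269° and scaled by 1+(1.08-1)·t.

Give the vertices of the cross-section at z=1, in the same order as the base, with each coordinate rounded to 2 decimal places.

t = z/height = 1/3 = 0.333333
s = 1 + (scale-1)·z/height = 1 + (1.08-1)·1/3 = 1.026667
θ = twist·z/height = -269°·1/3 = -89.6667° = -1.564979 rad
cos θ = 0.005818, sin θ = -0.999983 (intermediates below are computed at full precision and shown rounded to 5 d.p.)
v1: (-4.5,-1.5) → rotate → (-1.52615,4.49120) → ×s → (-1.56685,4.61096) → (-1.57,4.61)
v2: (2.5,-4) → rotate → (-3.98539,-2.52323) → ×s → (-4.09166,-2.59051) → (-4.09,-2.59)
v3: (4.5,-4) → rotate → (-3.97375,-4.52319) → ×s → (-4.07972,-4.64381) → (-4.08,-4.64)
v4: (0,0) → rotate → (0.00000,0.00000) → ×s → (0.00000,0.00000) → (0.00,0.00)
v5: (-3.5,3) → rotate → (2.97959,3.51739) → ×s → (3.05904,3.61119) → (3.06,3.61)
v6: (-4.5,1.5) → rotate → (1.47379,4.50865) → ×s → (1.51310,4.62888) → (1.51,4.63)

Cross-section at z=1: (-1.57,4.61) (-4.09,-2.59) (-4.08,-4.64) (0.00,0.00) (3.06,3.61) (1.51,4.63)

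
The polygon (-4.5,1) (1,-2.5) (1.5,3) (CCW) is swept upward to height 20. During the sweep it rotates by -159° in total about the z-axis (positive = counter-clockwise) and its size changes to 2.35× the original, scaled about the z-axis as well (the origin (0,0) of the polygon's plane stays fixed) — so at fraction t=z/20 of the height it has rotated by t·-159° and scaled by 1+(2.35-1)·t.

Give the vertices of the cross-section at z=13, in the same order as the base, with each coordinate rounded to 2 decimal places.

t = z/height = 13/20 = 0.65
s = 1 + (scale-1)·z/height = 1 + (2.35-1)·13/20 = 1.877500
θ = twist·z/height = -159°·13/20 = -103.3500° = -1.803798 rad
cos θ = -0.230899, sin θ = -0.972978 (intermediates below are computed at full precision and shown rounded to 5 d.p.)
v1: (-4.5,1) → rotate → (2.01202,4.14750) → ×s → (3.77757,7.78693) → (3.78,7.79)
v2: (1,-2.5) → rotate → (-2.66334,-0.39573) → ×s → (-5.00043,-0.74298) → (-5.00,-0.74)
v3: (1.5,3) → rotate → (2.57258,-2.15216) → ×s → (4.83003,-4.04069) → (4.83,-4.04)

Cross-section at z=13: (3.78,7.79) (-5.00,-0.74) (4.83,-4.04)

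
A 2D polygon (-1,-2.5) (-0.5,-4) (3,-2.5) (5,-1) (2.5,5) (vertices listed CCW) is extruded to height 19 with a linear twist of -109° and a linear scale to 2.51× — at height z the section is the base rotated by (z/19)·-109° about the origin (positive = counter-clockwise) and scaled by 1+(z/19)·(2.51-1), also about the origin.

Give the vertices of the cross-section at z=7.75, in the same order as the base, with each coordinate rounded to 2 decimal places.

t = z/height = 7.75/19 = 0.407895
s = 1 + (scale-1)·z/height = 1 + (2.51-1)·7.75/19 = 1.615921
θ = twist·z/height = -109°·7.75/19 = -44.4605° = -0.775983 rad
cos θ = 0.713733, sin θ = -0.700418 (intermediates below are computed at full precision and shown rounded to 5 d.p.)
v1: (-1,-2.5) → rotate → (-2.46478,-1.08392) → ×s → (-3.98289,-1.75152) → (-3.98,-1.75)
v2: (-0.5,-4) → rotate → (-3.15854,-2.50472) → ×s → (-5.10395,-4.04744) → (-5.10,-4.05)
v3: (3,-2.5) → rotate → (0.39016,-3.88559) → ×s → (0.63046,-6.27880) → (0.63,-6.28)
v4: (5,-1) → rotate → (2.86825,-4.21582) → ×s → (4.63486,-6.81244) → (4.63,-6.81)
v5: (2.5,5) → rotate → (5.28642,1.81762) → ×s → (8.54244,2.93713) → (8.54,2.94)

Cross-section at z=7.75: (-3.98,-1.75) (-5.10,-4.05) (0.63,-6.28) (4.63,-6.81) (8.54,2.94)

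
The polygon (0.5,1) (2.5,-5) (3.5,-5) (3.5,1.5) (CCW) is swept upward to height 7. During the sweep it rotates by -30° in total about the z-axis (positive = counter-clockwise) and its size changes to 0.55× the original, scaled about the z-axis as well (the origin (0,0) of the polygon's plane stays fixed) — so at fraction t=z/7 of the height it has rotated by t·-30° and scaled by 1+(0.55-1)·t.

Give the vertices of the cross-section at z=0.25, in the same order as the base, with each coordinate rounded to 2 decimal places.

t = z/height = 0.25/7 = 0.0357143
s = 1 + (scale-1)·z/height = 1 + (0.55-1)·0.25/7 = 0.983929
θ = twist·z/height = -30°·0.25/7 = -1.0714° = -0.018700 rad
cos θ = 0.999825, sin θ = -0.018699 (intermediates below are computed at full precision and shown rounded to 5 d.p.)
v1: (0.5,1) → rotate → (0.51861,0.99048) → ×s → (0.51028,0.97456) → (0.51,0.97)
v2: (2.5,-5) → rotate → (2.40607,-5.04587) → ×s → (2.36740,-4.96478) → (2.37,-4.96)
v3: (3.5,-5) → rotate → (3.40589,-5.06457) → ×s → (3.35116,-4.98318) → (3.35,-4.98)
v4: (3.5,1.5) → rotate → (3.52744,1.43429) → ×s → (3.47075,1.41124) → (3.47,1.41)

Cross-section at z=0.25: (0.51,0.97) (2.37,-4.96) (3.35,-4.98) (3.47,1.41)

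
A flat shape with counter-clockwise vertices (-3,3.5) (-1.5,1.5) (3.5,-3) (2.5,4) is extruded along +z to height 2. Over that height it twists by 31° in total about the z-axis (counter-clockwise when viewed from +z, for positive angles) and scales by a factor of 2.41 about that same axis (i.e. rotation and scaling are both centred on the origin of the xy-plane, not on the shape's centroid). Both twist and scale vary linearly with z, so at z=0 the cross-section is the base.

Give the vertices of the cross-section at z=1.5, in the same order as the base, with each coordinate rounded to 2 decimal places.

t = z/height = 1.5/2 = 0.75
s = 1 + (scale-1)·z/height = 1 + (2.41-1)·1.5/2 = 2.057500
θ = twist·z/height = 31°·1.5/2 = 23.2500° = 0.405789 rad
cos θ = 0.918791, sin θ = 0.394744 (intermediates below are computed at full precision and shown rounded to 5 d.p.)
v1: (-3,3.5) → rotate → (-4.13798,2.03154) → ×s → (-8.51389,4.17989) → (-8.51,4.18)
v2: (-1.5,1.5) → rotate → (-1.97030,0.78607) → ×s → (-4.05390,1.61734) → (-4.05,1.62)
v3: (3.5,-3) → rotate → (4.40000,-1.37477) → ×s → (9.05300,-2.82859) → (9.05,-2.83)
v4: (2.5,4) → rotate → (0.71800,4.66202) → ×s → (1.47729,9.59212) → (1.48,9.59)

Cross-section at z=1.5: (-8.51,4.18) (-4.05,1.62) (9.05,-2.83) (1.48,9.59)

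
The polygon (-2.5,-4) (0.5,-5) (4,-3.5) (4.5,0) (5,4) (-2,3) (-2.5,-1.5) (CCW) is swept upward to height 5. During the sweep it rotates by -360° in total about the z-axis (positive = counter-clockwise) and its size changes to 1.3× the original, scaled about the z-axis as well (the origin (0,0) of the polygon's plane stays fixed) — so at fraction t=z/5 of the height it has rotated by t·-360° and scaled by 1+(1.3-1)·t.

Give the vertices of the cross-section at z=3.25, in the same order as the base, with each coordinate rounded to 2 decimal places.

Cross-section at z=3.25: (5.62,0.39) (4.48,4.00) (0.57,6.33) (-3.16,4.35) (-7.38,2.02) (-1.50,-4.04) (3.21,-1.36)

t = z/height = 3.25/5 = 0.65
s = 1 + (scale-1)·z/height = 1 + (1.3-1)·3.25/5 = 1.195000
θ = twist·z/height = -360°·3.25/5 = -234.0000° = -4.084070 rad
cos θ = -0.587785, sin θ = 0.809017 (intermediates below are computed at full precision and shown rounded to 5 d.p.)
v1: (-2.5,-4) → rotate → (4.70553,0.32860) → ×s → (5.62311,0.39268) → (5.62,0.39)
v2: (0.5,-5) → rotate → (3.75119,3.34343) → ×s → (4.48267,3.99540) → (4.48,4.00)
v3: (4,-3.5) → rotate → (0.48042,5.29332) → ×s → (0.57410,6.32551) → (0.57,6.33)
v4: (4.5,0) → rotate → (-2.64503,3.64058) → ×s → (-3.16082,4.35049) → (-3.16,4.35)
v5: (5,4) → rotate → (-6.17499,1.69394) → ×s → (-7.37912,2.02426) → (-7.38,2.02)
v6: (-2,3) → rotate → (-1.25148,-3.38139) → ×s → (-1.49552,-4.04076) → (-1.50,-4.04)
v7: (-2.5,-1.5) → rotate → (2.68299,-1.14086) → ×s → (3.20617,-1.36333) → (3.21,-1.36)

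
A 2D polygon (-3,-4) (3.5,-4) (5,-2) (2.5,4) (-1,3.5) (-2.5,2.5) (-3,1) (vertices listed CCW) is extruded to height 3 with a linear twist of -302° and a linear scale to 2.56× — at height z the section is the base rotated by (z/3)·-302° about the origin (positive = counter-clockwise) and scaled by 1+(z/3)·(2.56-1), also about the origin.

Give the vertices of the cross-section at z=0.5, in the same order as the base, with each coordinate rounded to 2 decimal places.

t = z/height = 0.5/3 = 0.166667
s = 1 + (scale-1)·z/height = 1 + (2.56-1)·0.5/3 = 1.260000
θ = twist·z/height = -302°·0.5/3 = -50.3333° = -0.878482 rad
cos θ = 0.638320, sin θ = -0.769771 (intermediates below are computed at full precision and shown rounded to 5 d.p.)
v1: (-3,-4) → rotate → (-4.99404,-0.24397) → ×s → (-6.29250,-0.30740) → (-6.29,-0.31)
v2: (3.5,-4) → rotate → (-0.84496,-5.24748) → ×s → (-1.06465,-6.61182) → (-1.06,-6.61)
v3: (5,-2) → rotate → (1.65206,-5.12550) → ×s → (2.08159,-6.45812) → (2.08,-6.46)
v4: (2.5,4) → rotate → (4.67488,0.62885) → ×s → (5.89035,0.79235) → (5.89,0.79)
v5: (-1,3.5) → rotate → (2.05588,3.00389) → ×s → (2.59041,3.78490) → (2.59,3.78)
v6: (-2.5,2.5) → rotate → (0.32863,3.52023) → ×s → (0.41407,4.43549) → (0.41,4.44)
v7: (-3,1) → rotate → (-1.14519,2.94763) → ×s → (-1.44294,3.71402) → (-1.44,3.71)

Cross-section at z=0.5: (-6.29,-0.31) (-1.06,-6.61) (2.08,-6.46) (5.89,0.79) (2.59,3.78) (0.41,4.44) (-1.44,3.71)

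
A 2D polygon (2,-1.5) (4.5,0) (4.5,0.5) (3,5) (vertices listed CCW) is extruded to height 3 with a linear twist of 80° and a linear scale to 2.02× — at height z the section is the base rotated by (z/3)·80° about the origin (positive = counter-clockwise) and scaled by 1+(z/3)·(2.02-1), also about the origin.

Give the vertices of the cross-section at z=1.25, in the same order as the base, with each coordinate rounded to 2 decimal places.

Cross-section at z=1.25: (3.56,-0.22) (5.36,3.52) (4.97,4.12) (-0.34,8.30)

t = z/height = 1.25/3 = 0.416667
s = 1 + (scale-1)·z/height = 1 + (2.02-1)·1.25/3 = 1.425000
θ = twist·z/height = 80°·1.25/3 = 33.3333° = 0.581776 rad
cos θ = 0.835488, sin θ = 0.549509 (intermediates below are computed at full precision and shown rounded to 5 d.p.)
v1: (2,-1.5) → rotate → (2.49524,-0.15421) → ×s → (3.55572,-0.21975) → (3.56,-0.22)
v2: (4.5,0) → rotate → (3.75970,2.47279) → ×s → (5.35757,3.52373) → (5.36,3.52)
v3: (4.5,0.5) → rotate → (3.48494,2.89053) → ×s → (4.96604,4.11901) → (4.97,4.12)
v4: (3,5) → rotate → (-0.24108,5.82597) → ×s → (-0.34354,8.30200) → (-0.34,8.30)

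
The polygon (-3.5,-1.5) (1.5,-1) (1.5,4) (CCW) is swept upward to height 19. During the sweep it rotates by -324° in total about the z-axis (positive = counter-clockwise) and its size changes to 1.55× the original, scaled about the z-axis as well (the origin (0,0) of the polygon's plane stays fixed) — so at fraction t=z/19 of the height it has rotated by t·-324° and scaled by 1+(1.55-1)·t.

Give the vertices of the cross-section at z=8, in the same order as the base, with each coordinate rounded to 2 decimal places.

t = z/height = 8/19 = 0.421053
s = 1 + (scale-1)·z/height = 1 + (1.55-1)·8/19 = 1.231579
θ = twist·z/height = -324°·8/19 = -136.4211° = -2.380997 rad
cos θ = -0.724425, sin θ = -0.689353 (intermediates below are computed at full precision and shown rounded to 5 d.p.)
v1: (-3.5,-1.5) → rotate → (1.50146,3.49937) → ×s → (1.84916,4.30976) → (1.85,4.31)
v2: (1.5,-1) → rotate → (-1.77599,-0.30960) → ×s → (-2.18727,-0.38130) → (-2.19,-0.38)
v3: (1.5,4) → rotate → (1.67078,-3.93173) → ×s → (2.05769,-4.84224) → (2.06,-4.84)

Cross-section at z=8: (1.85,4.31) (-2.19,-0.38) (2.06,-4.84)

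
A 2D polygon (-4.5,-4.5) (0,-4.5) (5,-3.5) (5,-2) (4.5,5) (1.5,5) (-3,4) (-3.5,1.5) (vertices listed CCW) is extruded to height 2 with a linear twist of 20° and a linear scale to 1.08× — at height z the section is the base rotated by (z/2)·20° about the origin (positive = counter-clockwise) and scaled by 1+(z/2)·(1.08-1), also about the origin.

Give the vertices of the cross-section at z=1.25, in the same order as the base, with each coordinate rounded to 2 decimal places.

Cross-section at z=1.25: (-3.59,-5.64) (1.02,-4.61) (5.92,-2.45) (5.58,-0.91) (3.48,6.15) (0.40,5.47) (-3.98,3.42) (-3.93,0.74)

t = z/height = 1.25/2 = 0.625
s = 1 + (scale-1)·z/height = 1 + (1.08-1)·1.25/2 = 1.050000
θ = twist·z/height = 20°·1.25/2 = 12.5000° = 0.218166 rad
cos θ = 0.976296, sin θ = 0.216440 (intermediates below are computed at full precision and shown rounded to 5 d.p.)
v1: (-4.5,-4.5) → rotate → (-3.41935,-5.36731) → ×s → (-3.59032,-5.63568) → (-3.59,-5.64)
v2: (0,-4.5) → rotate → (0.97398,-4.39333) → ×s → (1.02268,-4.61300) → (1.02,-4.61)
v3: (5,-3.5) → rotate → (5.63902,-2.33484) → ×s → (5.92097,-2.45158) → (5.92,-2.45)
v4: (5,-2) → rotate → (5.31436,-0.87039) → ×s → (5.58008,-0.91391) → (5.58,-0.91)
v5: (4.5,5) → rotate → (3.31113,5.85546) → ×s → (3.47669,6.14823) → (3.48,6.15)
v6: (1.5,5) → rotate → (0.38225,5.20614) → ×s → (0.40136,5.46645) → (0.40,5.47)
v7: (-3,4) → rotate → (-3.79465,3.25587) → ×s → (-3.98438,3.41866) → (-3.98,3.42)
v8: (-3.5,1.5) → rotate → (-3.74170,0.70691) → ×s → (-3.92878,0.74225) → (-3.93,0.74)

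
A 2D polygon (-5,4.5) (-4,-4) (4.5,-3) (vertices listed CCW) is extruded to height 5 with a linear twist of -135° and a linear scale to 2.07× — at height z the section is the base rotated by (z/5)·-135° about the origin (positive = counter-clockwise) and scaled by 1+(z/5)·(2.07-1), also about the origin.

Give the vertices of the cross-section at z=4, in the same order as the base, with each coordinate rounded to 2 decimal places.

t = z/height = 4/5 = 0.8
s = 1 + (scale-1)·z/height = 1 + (2.07-1)·4/5 = 1.856000
θ = twist·z/height = -135°·4/5 = -108.0000° = -1.884956 rad
cos θ = -0.309017, sin θ = -0.951057 (intermediates below are computed at full precision and shown rounded to 5 d.p.)
v1: (-5,4.5) → rotate → (5.82484,3.36471) → ×s → (10.81090,6.24489) → (10.81,6.24)
v2: (-4,-4) → rotate → (-2.56816,5.04029) → ×s → (-4.76650,9.35479) → (-4.77,9.35)
v3: (4.5,-3) → rotate → (-4.24375,-3.35270) → ×s → (-7.87639,-6.22262) → (-7.88,-6.22)

Cross-section at z=4: (10.81,6.24) (-4.77,9.35) (-7.88,-6.22)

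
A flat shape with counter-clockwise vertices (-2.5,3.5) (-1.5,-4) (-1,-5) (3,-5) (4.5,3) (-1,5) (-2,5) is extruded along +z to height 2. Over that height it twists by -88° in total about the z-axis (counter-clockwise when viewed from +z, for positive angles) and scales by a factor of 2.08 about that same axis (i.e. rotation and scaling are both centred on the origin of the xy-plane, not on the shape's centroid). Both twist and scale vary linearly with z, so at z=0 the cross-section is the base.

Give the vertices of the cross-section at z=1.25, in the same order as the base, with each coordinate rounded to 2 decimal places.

t = z/height = 1.25/2 = 0.625
s = 1 + (scale-1)·z/height = 1 + (2.08-1)·1.25/2 = 1.675000
θ = twist·z/height = -88°·1.25/2 = -55.0000° = -0.959931 rad
cos θ = 0.573576, sin θ = -0.819152 (intermediates below are computed at full precision and shown rounded to 5 d.p.)
v1: (-2.5,3.5) → rotate → (1.43309,4.05540) → ×s → (2.40043,6.79279) → (2.40,6.79)
v2: (-1.5,-4) → rotate → (-4.13697,-1.06558) → ×s → (-6.92943,-1.78484) → (-6.93,-1.78)
v3: (-1,-5) → rotate → (-4.66934,-2.04873) → ×s → (-7.82114,-3.43162) → (-7.82,-3.43)
v4: (3,-5) → rotate → (-2.37503,-5.32534) → ×s → (-3.97818,-8.91994) → (-3.98,-8.92)
v5: (4.5,3) → rotate → (5.03855,-1.96545) → ×s → (8.43957,-3.29214) → (8.44,-3.29)
v6: (-1,5) → rotate → (3.52218,3.68703) → ×s → (5.89966,6.17578) → (5.90,6.18)
v7: (-2,5) → rotate → (2.94861,4.50619) → ×s → (4.93892,7.54786) → (4.94,7.55)

Cross-section at z=1.25: (2.40,6.79) (-6.93,-1.78) (-7.82,-3.43) (-3.98,-8.92) (8.44,-3.29) (5.90,6.18) (4.94,7.55)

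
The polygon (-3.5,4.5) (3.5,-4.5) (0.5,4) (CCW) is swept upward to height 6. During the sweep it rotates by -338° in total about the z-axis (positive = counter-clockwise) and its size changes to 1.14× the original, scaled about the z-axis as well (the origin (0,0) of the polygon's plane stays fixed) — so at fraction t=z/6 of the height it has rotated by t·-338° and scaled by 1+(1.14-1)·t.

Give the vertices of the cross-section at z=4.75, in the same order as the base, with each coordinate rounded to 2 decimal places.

t = z/height = 4.75/6 = 0.791667
s = 1 + (scale-1)·z/height = 1 + (1.14-1)·4.75/6 = 1.110833
θ = twist·z/height = -338°·4.75/6 = -267.5833° = -4.670210 rad
cos θ = -0.042166, sin θ = 0.999111 (intermediates below are computed at full precision and shown rounded to 5 d.p.)
v1: (-3.5,4.5) → rotate → (-4.34842,-3.68664) → ×s → (-4.83037,-4.09524) → (-4.83,-4.10)
v2: (3.5,-4.5) → rotate → (4.34842,3.68664) → ×s → (4.83037,4.09524) → (4.83,4.10)
v3: (0.5,4) → rotate → (-4.01753,0.33089) → ×s → (-4.46280,0.36756) → (-4.46,0.37)

Cross-section at z=4.75: (-4.83,-4.10) (4.83,4.10) (-4.46,0.37)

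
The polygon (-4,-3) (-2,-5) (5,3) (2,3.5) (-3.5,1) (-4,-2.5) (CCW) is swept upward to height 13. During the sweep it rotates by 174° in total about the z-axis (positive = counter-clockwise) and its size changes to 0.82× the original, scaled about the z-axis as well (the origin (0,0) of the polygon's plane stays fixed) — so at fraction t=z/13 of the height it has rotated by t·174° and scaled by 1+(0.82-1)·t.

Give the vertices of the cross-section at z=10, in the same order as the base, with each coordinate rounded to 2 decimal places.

Cross-section at z=10: (4.25,-0.69) (4.30,1.74) (-4.85,1.32) (-3.37,-0.85) (1.47,-2.77) (3.94,-0.99)

t = z/height = 10/13 = 0.769231
s = 1 + (scale-1)·z/height = 1 + (0.82-1)·10/13 = 0.861538
θ = twist·z/height = 174°·10/13 = 133.8462° = 2.336056 rad
cos θ = -0.692724, sin θ = 0.721202 (intermediates below are computed at full precision and shown rounded to 5 d.p.)
v1: (-4,-3) → rotate → (4.93450,-0.80664) → ×s → (4.25127,-0.69495) → (4.25,-0.69)
v2: (-2,-5) → rotate → (4.99146,2.02122) → ×s → (4.30034,1.74136) → (4.30,1.74)
v3: (5,3) → rotate → (-5.62723,1.52784) → ×s → (-4.84807,1.31629) → (-4.85,1.32)
v4: (2,3.5) → rotate → (-3.90966,-0.98213) → ×s → (-3.36832,-0.84614) → (-3.37,-0.85)
v5: (-3.5,1) → rotate → (1.70333,-3.21693) → ×s → (1.46749,-2.77151) → (1.47,-2.77)
v6: (-4,-2.5) → rotate → (4.57390,-1.15300) → ×s → (3.94059,-0.99335) → (3.94,-0.99)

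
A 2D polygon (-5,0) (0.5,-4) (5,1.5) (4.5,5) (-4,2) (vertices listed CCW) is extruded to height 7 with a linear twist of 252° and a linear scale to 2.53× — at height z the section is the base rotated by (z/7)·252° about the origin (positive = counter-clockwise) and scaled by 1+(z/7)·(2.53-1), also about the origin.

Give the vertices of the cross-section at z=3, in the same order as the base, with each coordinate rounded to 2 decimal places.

Cross-section at z=3: (2.56,-7.87) (6.04,2.83) (-4.92,7.11) (-10.18,4.53) (-1.10,-7.32)

t = z/height = 3/7 = 0.428571
s = 1 + (scale-1)·z/height = 1 + (2.53-1)·3/7 = 1.655714
θ = twist·z/height = 252°·3/7 = 108.0000° = 1.884956 rad
cos θ = -0.309017, sin θ = 0.951057 (intermediates below are computed at full precision and shown rounded to 5 d.p.)
v1: (-5,0) → rotate → (1.54508,-4.75528) → ×s → (2.55822,-7.87339) → (2.56,-7.87)
v2: (0.5,-4) → rotate → (3.64972,1.71160) → ×s → (6.04289,2.83391) → (6.04,2.83)
v3: (5,1.5) → rotate → (-2.97167,4.29176) → ×s → (-4.92024,7.10592) → (-4.92,7.11)
v4: (4.5,5) → rotate → (-6.14586,2.73467) → ×s → (-10.17579,4.52783) → (-10.18,4.53)
v5: (-4,2) → rotate → (-0.66605,-4.42226) → ×s → (-1.10278,-7.32200) → (-1.10,-7.32)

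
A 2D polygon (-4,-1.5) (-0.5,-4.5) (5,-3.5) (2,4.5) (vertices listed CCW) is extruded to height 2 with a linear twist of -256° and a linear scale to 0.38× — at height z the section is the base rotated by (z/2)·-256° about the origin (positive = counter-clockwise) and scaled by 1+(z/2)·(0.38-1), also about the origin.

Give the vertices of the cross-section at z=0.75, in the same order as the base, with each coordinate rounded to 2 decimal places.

t = z/height = 0.75/2 = 0.375
s = 1 + (scale-1)·z/height = 1 + (0.38-1)·0.75/2 = 0.767500
θ = twist·z/height = -256°·0.75/2 = -96.0000° = -1.675516 rad
cos θ = -0.104528, sin θ = -0.994522 (intermediates below are computed at full precision and shown rounded to 5 d.p.)
v1: (-4,-1.5) → rotate → (-1.07367,4.13488) → ×s → (-0.82404,3.17352) → (-0.82,3.17)
v2: (-0.5,-4.5) → rotate → (-4.42308,0.96764) → ×s → (-3.39472,0.74266) → (-3.39,0.74)
v3: (5,-3.5) → rotate → (-4.00347,-4.60676) → ×s → (-3.07266,-3.53569) → (-3.07,-3.54)
v4: (2,4.5) → rotate → (4.26629,-2.45942) → ×s → (3.27438,-1.88761) → (3.27,-1.89)

Cross-section at z=0.75: (-0.82,3.17) (-3.39,0.74) (-3.07,-3.54) (3.27,-1.89)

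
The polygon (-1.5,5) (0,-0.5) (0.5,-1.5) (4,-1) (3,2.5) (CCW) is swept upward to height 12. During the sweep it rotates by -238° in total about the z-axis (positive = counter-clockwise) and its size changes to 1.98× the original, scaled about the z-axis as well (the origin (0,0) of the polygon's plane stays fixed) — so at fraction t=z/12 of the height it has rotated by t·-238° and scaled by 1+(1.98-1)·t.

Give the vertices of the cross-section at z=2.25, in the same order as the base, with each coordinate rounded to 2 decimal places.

Cross-section at z=2.25: (2.89,5.46) (-0.42,-0.42) (-0.83,-1.68) (2.54,-4.17) (4.61,-0.39)

t = z/height = 2.25/12 = 0.1875
s = 1 + (scale-1)·z/height = 1 + (1.98-1)·2.25/12 = 1.183750
θ = twist·z/height = -238°·2.25/12 = -44.6250° = -0.778853 rad
cos θ = 0.711720, sin θ = -0.702464 (intermediates below are computed at full precision and shown rounded to 5 d.p.)
v1: (-1.5,5) → rotate → (2.44474,4.61229) → ×s → (2.89396,5.45980) → (2.89,5.46)
v2: (0,-0.5) → rotate → (-0.35123,-0.35586) → ×s → (-0.41577,-0.42125) → (-0.42,-0.42)
v3: (0.5,-1.5) → rotate → (-0.69784,-1.41881) → ×s → (-0.82606,-1.67952) → (-0.83,-1.68)
v4: (4,-1) → rotate → (2.14441,-3.52157) → ×s → (2.53845,-4.16866) → (2.54,-4.17)
v5: (3,2.5) → rotate → (3.89132,-0.32809) → ×s → (4.60635,-0.38838) → (4.61,-0.39)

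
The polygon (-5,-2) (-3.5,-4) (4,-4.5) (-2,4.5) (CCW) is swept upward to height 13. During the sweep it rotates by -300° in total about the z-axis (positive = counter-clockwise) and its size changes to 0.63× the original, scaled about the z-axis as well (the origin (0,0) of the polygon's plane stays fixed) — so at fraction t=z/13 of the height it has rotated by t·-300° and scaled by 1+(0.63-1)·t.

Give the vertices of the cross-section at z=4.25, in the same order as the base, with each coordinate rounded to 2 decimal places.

Cross-section at z=4.25: (-1.12,4.60) (-3.05,3.54) (-4.41,-2.93) (4.16,1.18)

t = z/height = 4.25/13 = 0.326923
s = 1 + (scale-1)·z/height = 1 + (0.63-1)·4.25/13 = 0.879038
θ = twist·z/height = -300°·4.25/13 = -98.0769° = -1.711765 rad
cos θ = -0.140502, sin θ = -0.990080 (intermediates below are computed at full precision and shown rounded to 5 d.p.)
v1: (-5,-2) → rotate → (-1.27765,5.23141) → ×s → (-1.12310,4.59861) → (-1.12,4.60)
v2: (-3.5,-4) → rotate → (-3.46856,4.02729) → ×s → (-3.04900,3.54014) → (-3.05,3.54)
v3: (4,-4.5) → rotate → (-5.01737,-3.32806) → ×s → (-4.41046,-2.92549) → (-4.41,-2.93)
v4: (-2,4.5) → rotate → (4.73637,1.34790) → ×s → (4.16345,1.18486) → (4.16,1.18)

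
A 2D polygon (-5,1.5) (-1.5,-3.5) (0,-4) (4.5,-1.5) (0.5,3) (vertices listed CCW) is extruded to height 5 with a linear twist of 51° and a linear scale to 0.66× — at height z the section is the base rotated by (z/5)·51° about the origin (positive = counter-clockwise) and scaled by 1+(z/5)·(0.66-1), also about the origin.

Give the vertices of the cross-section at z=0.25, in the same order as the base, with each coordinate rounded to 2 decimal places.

Cross-section at z=0.25: (-4.98,1.25) (-1.32,-3.50) (0.17,-3.93) (4.48,-1.28) (0.36,2.97)

t = z/height = 0.25/5 = 0.05
s = 1 + (scale-1)·z/height = 1 + (0.66-1)·0.25/5 = 0.983000
θ = twist·z/height = 51°·0.25/5 = 2.5500° = 0.044506 rad
cos θ = 0.999010, sin θ = 0.044491 (intermediates below are computed at full precision and shown rounded to 5 d.p.)
v1: (-5,1.5) → rotate → (-5.06179,1.27606) → ×s → (-4.97574,1.25437) → (-4.98,1.25)
v2: (-1.5,-3.5) → rotate → (-1.34280,-3.56327) → ×s → (-1.31997,-3.50270) → (-1.32,-3.50)
v3: (0,-4) → rotate → (0.17796,-3.99604) → ×s → (0.17494,-3.92811) → (0.17,-3.93)
v4: (4.5,-1.5) → rotate → (4.56228,-1.29830) → ×s → (4.48472,-1.27623) → (4.48,-1.28)
v5: (0.5,3) → rotate → (0.36603,3.01927) → ×s → (0.35981,2.96795) → (0.36,2.97)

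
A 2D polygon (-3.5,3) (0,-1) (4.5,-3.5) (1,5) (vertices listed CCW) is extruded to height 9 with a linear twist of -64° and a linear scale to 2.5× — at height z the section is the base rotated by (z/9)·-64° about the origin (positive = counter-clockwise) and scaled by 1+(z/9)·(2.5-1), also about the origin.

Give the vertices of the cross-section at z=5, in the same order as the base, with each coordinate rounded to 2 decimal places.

t = z/height = 5/9 = 0.555556
s = 1 + (scale-1)·z/height = 1 + (2.5-1)·5/9 = 1.833333
θ = twist·z/height = -64°·5/9 = -35.5556° = -0.620562 rad
cos θ = 0.813552, sin θ = -0.581492 (intermediates below are computed at full precision and shown rounded to 5 d.p.)
v1: (-3.5,3) → rotate → (-1.10296,4.47588) → ×s → (-2.02209,8.20578) → (-2.02,8.21)
v2: (0,-1) → rotate → (-0.58149,-0.81355) → ×s → (-1.06607,-1.49151) → (-1.07,-1.49)
v3: (4.5,-3.5) → rotate → (1.62576,-5.46415) → ×s → (2.98056,-10.01760) → (2.98,-10.02)
v4: (1,5) → rotate → (3.72101,3.48627) → ×s → (6.82186,6.39149) → (6.82,6.39)

Cross-section at z=5: (-2.02,8.21) (-1.07,-1.49) (2.98,-10.02) (6.82,6.39)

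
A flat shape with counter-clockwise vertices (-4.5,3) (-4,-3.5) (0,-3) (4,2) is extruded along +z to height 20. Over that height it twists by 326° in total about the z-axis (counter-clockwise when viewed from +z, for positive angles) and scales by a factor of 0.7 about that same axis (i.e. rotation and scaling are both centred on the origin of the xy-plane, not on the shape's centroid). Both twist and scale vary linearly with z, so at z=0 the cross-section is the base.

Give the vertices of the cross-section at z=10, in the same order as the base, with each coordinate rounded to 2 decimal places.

Cross-section at z=10: (2.91,-3.56) (4.12,1.85) (0.75,2.44) (-3.75,-0.63)

t = z/height = 10/20 = 0.5
s = 1 + (scale-1)·z/height = 1 + (0.7-1)·10/20 = 0.850000
θ = twist·z/height = 326°·10/20 = 163.0000° = 2.844887 rad
cos θ = -0.956305, sin θ = 0.292372 (intermediates below are computed at full precision and shown rounded to 5 d.p.)
v1: (-4.5,3) → rotate → (3.42626,-4.18459) → ×s → (2.91232,-3.55690) → (2.91,-3.56)
v2: (-4,-3.5) → rotate → (4.84852,2.17758) → ×s → (4.12124,1.85094) → (4.12,1.85)
v3: (0,-3) → rotate → (0.87712,2.86891) → ×s → (0.74555,2.43858) → (0.75,2.44)
v4: (4,2) → rotate → (-4.40996,-0.74312) → ×s → (-3.74847,-0.63165) → (-3.75,-0.63)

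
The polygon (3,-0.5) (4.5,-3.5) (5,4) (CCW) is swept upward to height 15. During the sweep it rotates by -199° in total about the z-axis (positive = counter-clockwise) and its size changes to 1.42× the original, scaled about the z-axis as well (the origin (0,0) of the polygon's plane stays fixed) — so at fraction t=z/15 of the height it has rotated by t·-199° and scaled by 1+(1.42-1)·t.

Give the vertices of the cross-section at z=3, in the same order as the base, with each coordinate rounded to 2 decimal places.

t = z/height = 3/15 = 0.2
s = 1 + (scale-1)·z/height = 1 + (1.42-1)·3/15 = 1.084000
θ = twist·z/height = -199°·3/15 = -39.8000° = -0.694641 rad
cos θ = 0.768284, sin θ = -0.640110 (intermediates below are computed at full precision and shown rounded to 5 d.p.)
v1: (3,-0.5) → rotate → (1.98480,-2.30447) → ×s → (2.15152,-2.49805) → (2.15,-2.50)
v2: (4.5,-3.5) → rotate → (1.21689,-5.56949) → ×s → (1.31911,-6.03732) → (1.32,-6.04)
v3: (5,4) → rotate → (6.40186,-0.12741) → ×s → (6.93961,-0.13812) → (6.94,-0.14)

Cross-section at z=3: (2.15,-2.50) (1.32,-6.04) (6.94,-0.14)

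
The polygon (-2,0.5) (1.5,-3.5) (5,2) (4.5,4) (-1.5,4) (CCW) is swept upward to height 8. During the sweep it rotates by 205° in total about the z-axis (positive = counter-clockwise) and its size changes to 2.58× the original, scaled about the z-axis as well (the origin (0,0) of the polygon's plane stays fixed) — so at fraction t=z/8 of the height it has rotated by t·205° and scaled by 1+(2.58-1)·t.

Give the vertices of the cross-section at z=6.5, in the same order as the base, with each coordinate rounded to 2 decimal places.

Cross-section at z=6.5: (4.18,-2.17) (-1.47,8.57) (-12.17,-1.79) (-12.12,-6.50) (1.21,-9.68)

t = z/height = 6.5/8 = 0.8125
s = 1 + (scale-1)·z/height = 1 + (2.58-1)·6.5/8 = 2.283750
θ = twist·z/height = 205°·6.5/8 = 166.5625° = 2.907064 rad
cos θ = -0.972624, sin θ = 0.232385 (intermediates below are computed at full precision and shown rounded to 5 d.p.)
v1: (-2,0.5) → rotate → (1.82906,-0.95108) → ×s → (4.17711,-2.17203) → (4.18,-2.17)
v2: (1.5,-3.5) → rotate → (-0.64559,3.75276) → ×s → (-1.47437,8.57037) → (-1.47,8.57)
v3: (5,2) → rotate → (-5.32789,-0.78333) → ×s → (-12.16757,-1.78892) → (-12.17,-1.79)
v4: (4.5,4) → rotate → (-5.30635,-2.84477) → ×s → (-12.11837,-6.49673) → (-12.12,-6.50)
v5: (-1.5,4) → rotate → (0.52940,-4.23907) → ×s → (1.20901,-9.68098) → (1.21,-9.68)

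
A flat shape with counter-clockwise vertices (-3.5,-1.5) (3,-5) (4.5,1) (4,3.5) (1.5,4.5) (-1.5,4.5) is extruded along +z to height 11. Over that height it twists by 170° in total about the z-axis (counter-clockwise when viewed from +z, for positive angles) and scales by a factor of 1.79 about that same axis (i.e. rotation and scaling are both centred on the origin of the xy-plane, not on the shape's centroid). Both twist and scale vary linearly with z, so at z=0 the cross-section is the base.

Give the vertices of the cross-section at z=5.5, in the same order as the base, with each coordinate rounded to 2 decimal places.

t = z/height = 5.5/11 = 0.5
s = 1 + (scale-1)·z/height = 1 + (1.79-1)·5.5/11 = 1.395000
θ = twist·z/height = 170°·5.5/11 = 85.0000° = 1.483530 rad
cos θ = 0.087156, sin θ = 0.996195 (intermediates below are computed at full precision and shown rounded to 5 d.p.)
v1: (-3.5,-1.5) → rotate → (1.18925,-3.61742) → ×s → (1.65900,-5.04629) → (1.66,-5.05)
v2: (3,-5) → rotate → (5.24244,2.55281) → ×s → (7.31320,3.56116) → (7.31,3.56)
v3: (4.5,1) → rotate → (-0.60399,4.57003) → ×s → (-0.84257,6.37519) → (-0.84,6.38)
v4: (4,3.5) → rotate → (-3.13806,4.28982) → ×s → (-4.37759,5.98430) → (-4.38,5.98)
v5: (1.5,4.5) → rotate → (-4.35214,1.88649) → ×s → (-6.07124,2.63166) → (-6.07,2.63)
v6: (-1.5,4.5) → rotate → (-4.61361,-1.10209) → ×s → (-6.43599,-1.53742) → (-6.44,-1.54)

Cross-section at z=5.5: (1.66,-5.05) (7.31,3.56) (-0.84,6.38) (-4.38,5.98) (-6.07,2.63) (-6.44,-1.54)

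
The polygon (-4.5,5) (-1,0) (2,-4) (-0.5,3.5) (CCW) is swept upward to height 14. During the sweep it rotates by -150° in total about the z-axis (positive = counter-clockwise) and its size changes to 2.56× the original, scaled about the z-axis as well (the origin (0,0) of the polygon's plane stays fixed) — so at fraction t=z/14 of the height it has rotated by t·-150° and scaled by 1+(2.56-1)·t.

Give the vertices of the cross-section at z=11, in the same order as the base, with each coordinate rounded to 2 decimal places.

t = z/height = 11/14 = 0.785714
s = 1 + (scale-1)·z/height = 1 + (2.56-1)·11/14 = 2.225714
θ = twist·z/height = -150°·11/14 = -117.8571° = -2.056995 rad
cos θ = -0.467269, sin θ = -0.884115 (intermediates below are computed at full precision and shown rounded to 5 d.p.)
v1: (-4.5,5) → rotate → (6.52329,1.64218) → ×s → (14.51897,3.65501) → (14.52,3.66)
v2: (-1,0) → rotate → (0.46727,0.88412) → ×s → (1.04001,1.96779) → (1.04,1.97)
v3: (2,-4) → rotate → (-4.47100,0.10084) → ×s → (-9.95117,0.22445) → (-9.95,0.22)
v4: (-0.5,3.5) → rotate → (3.32804,-1.19338) → ×s → (7.40726,-2.65613) → (7.41,-2.66)

Cross-section at z=11: (14.52,3.66) (1.04,1.97) (-9.95,0.22) (7.41,-2.66)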